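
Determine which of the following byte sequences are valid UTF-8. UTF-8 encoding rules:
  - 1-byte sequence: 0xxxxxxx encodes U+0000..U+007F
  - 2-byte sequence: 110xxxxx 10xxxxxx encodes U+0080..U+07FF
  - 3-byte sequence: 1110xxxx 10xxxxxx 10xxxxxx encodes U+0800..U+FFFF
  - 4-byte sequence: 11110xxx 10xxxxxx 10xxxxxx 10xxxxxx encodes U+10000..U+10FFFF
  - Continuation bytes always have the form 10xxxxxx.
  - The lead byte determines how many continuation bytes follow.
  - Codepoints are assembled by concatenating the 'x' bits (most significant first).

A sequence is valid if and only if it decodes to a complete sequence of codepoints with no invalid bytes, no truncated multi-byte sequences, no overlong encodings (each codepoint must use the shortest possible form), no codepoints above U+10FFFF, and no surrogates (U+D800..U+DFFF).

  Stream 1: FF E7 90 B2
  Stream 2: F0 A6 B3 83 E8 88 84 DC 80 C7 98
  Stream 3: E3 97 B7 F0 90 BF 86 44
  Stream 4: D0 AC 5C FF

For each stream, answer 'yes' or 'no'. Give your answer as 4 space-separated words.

Answer: no yes yes no

Derivation:
Stream 1: error at byte offset 0. INVALID
Stream 2: decodes cleanly. VALID
Stream 3: decodes cleanly. VALID
Stream 4: error at byte offset 3. INVALID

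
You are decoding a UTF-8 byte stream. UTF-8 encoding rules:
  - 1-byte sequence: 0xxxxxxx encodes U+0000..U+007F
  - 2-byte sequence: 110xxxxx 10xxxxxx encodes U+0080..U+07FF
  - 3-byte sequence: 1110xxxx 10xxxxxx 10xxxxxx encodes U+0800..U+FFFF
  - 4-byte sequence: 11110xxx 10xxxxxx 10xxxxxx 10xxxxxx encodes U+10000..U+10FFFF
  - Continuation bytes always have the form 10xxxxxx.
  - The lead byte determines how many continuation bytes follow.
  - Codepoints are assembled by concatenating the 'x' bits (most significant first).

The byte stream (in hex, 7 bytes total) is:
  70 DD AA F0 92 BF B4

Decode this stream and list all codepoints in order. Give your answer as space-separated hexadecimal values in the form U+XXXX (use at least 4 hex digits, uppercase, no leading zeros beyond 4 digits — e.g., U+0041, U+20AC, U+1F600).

Byte[0]=70: 1-byte ASCII. cp=U+0070
Byte[1]=DD: 2-byte lead, need 1 cont bytes. acc=0x1D
Byte[2]=AA: continuation. acc=(acc<<6)|0x2A=0x76A
Completed: cp=U+076A (starts at byte 1)
Byte[3]=F0: 4-byte lead, need 3 cont bytes. acc=0x0
Byte[4]=92: continuation. acc=(acc<<6)|0x12=0x12
Byte[5]=BF: continuation. acc=(acc<<6)|0x3F=0x4BF
Byte[6]=B4: continuation. acc=(acc<<6)|0x34=0x12FF4
Completed: cp=U+12FF4 (starts at byte 3)

Answer: U+0070 U+076A U+12FF4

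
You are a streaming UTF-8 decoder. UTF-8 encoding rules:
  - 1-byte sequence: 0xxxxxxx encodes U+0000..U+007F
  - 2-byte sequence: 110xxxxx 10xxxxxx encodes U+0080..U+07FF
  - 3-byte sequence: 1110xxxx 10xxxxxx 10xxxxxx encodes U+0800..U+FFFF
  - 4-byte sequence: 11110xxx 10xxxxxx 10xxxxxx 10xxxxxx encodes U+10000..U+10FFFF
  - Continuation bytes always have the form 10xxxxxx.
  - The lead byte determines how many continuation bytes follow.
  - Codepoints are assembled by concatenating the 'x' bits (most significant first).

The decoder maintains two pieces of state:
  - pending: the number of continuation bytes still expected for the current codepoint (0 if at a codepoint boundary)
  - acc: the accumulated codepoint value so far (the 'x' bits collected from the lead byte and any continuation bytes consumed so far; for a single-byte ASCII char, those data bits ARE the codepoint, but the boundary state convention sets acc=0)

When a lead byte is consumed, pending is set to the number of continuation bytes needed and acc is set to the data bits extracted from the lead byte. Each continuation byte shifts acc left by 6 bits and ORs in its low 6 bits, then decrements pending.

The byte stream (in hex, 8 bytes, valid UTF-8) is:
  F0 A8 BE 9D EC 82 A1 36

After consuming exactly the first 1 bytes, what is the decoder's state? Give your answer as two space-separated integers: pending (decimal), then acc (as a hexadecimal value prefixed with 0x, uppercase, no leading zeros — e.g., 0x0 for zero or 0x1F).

Byte[0]=F0: 4-byte lead. pending=3, acc=0x0

Answer: 3 0x0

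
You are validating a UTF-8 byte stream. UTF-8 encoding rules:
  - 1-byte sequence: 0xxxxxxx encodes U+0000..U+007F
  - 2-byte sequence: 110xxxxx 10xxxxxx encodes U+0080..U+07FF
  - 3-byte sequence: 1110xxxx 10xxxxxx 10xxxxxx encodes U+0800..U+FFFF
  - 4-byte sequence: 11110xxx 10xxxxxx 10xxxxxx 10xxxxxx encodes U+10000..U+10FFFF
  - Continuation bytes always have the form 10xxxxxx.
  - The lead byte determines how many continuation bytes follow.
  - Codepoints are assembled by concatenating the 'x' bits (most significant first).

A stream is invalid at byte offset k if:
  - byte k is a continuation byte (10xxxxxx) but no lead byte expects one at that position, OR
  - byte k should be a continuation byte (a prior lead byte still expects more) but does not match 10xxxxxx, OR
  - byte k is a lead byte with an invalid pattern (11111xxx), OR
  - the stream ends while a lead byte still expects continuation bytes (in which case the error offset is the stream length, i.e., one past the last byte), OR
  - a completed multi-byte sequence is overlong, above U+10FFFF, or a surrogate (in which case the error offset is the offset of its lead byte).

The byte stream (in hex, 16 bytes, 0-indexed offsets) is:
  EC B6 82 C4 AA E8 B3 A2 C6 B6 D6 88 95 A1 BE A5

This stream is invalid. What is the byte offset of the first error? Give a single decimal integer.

Answer: 12

Derivation:
Byte[0]=EC: 3-byte lead, need 2 cont bytes. acc=0xC
Byte[1]=B6: continuation. acc=(acc<<6)|0x36=0x336
Byte[2]=82: continuation. acc=(acc<<6)|0x02=0xCD82
Completed: cp=U+CD82 (starts at byte 0)
Byte[3]=C4: 2-byte lead, need 1 cont bytes. acc=0x4
Byte[4]=AA: continuation. acc=(acc<<6)|0x2A=0x12A
Completed: cp=U+012A (starts at byte 3)
Byte[5]=E8: 3-byte lead, need 2 cont bytes. acc=0x8
Byte[6]=B3: continuation. acc=(acc<<6)|0x33=0x233
Byte[7]=A2: continuation. acc=(acc<<6)|0x22=0x8CE2
Completed: cp=U+8CE2 (starts at byte 5)
Byte[8]=C6: 2-byte lead, need 1 cont bytes. acc=0x6
Byte[9]=B6: continuation. acc=(acc<<6)|0x36=0x1B6
Completed: cp=U+01B6 (starts at byte 8)
Byte[10]=D6: 2-byte lead, need 1 cont bytes. acc=0x16
Byte[11]=88: continuation. acc=(acc<<6)|0x08=0x588
Completed: cp=U+0588 (starts at byte 10)
Byte[12]=95: INVALID lead byte (not 0xxx/110x/1110/11110)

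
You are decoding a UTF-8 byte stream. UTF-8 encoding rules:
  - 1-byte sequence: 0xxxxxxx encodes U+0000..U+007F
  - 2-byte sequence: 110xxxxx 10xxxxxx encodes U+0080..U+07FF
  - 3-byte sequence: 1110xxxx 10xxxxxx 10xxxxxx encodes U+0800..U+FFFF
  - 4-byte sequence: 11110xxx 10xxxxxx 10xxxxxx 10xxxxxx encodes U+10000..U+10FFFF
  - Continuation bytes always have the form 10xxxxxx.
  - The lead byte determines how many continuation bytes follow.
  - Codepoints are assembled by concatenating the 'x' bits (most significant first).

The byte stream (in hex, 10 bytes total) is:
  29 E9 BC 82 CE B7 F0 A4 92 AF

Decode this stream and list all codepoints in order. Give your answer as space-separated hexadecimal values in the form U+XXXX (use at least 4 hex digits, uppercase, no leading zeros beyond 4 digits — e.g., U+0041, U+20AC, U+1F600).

Byte[0]=29: 1-byte ASCII. cp=U+0029
Byte[1]=E9: 3-byte lead, need 2 cont bytes. acc=0x9
Byte[2]=BC: continuation. acc=(acc<<6)|0x3C=0x27C
Byte[3]=82: continuation. acc=(acc<<6)|0x02=0x9F02
Completed: cp=U+9F02 (starts at byte 1)
Byte[4]=CE: 2-byte lead, need 1 cont bytes. acc=0xE
Byte[5]=B7: continuation. acc=(acc<<6)|0x37=0x3B7
Completed: cp=U+03B7 (starts at byte 4)
Byte[6]=F0: 4-byte lead, need 3 cont bytes. acc=0x0
Byte[7]=A4: continuation. acc=(acc<<6)|0x24=0x24
Byte[8]=92: continuation. acc=(acc<<6)|0x12=0x912
Byte[9]=AF: continuation. acc=(acc<<6)|0x2F=0x244AF
Completed: cp=U+244AF (starts at byte 6)

Answer: U+0029 U+9F02 U+03B7 U+244AF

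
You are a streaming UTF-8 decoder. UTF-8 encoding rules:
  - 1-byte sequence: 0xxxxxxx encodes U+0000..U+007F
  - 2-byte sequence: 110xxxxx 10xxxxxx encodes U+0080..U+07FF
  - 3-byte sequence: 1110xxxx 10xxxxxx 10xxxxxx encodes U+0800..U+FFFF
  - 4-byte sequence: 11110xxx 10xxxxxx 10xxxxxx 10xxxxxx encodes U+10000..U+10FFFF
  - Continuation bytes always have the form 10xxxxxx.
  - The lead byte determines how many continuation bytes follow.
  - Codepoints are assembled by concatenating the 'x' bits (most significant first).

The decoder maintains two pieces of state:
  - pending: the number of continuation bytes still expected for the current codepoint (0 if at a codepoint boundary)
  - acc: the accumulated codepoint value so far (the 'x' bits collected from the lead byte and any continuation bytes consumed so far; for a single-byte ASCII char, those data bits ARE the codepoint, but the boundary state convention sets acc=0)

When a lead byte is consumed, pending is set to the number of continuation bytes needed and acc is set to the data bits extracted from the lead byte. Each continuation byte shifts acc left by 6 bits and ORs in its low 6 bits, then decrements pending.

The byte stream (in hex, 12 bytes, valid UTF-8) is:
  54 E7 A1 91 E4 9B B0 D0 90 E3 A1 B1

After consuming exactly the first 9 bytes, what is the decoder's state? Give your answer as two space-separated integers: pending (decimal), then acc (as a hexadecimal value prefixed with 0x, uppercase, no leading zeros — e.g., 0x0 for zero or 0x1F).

Byte[0]=54: 1-byte. pending=0, acc=0x0
Byte[1]=E7: 3-byte lead. pending=2, acc=0x7
Byte[2]=A1: continuation. acc=(acc<<6)|0x21=0x1E1, pending=1
Byte[3]=91: continuation. acc=(acc<<6)|0x11=0x7851, pending=0
Byte[4]=E4: 3-byte lead. pending=2, acc=0x4
Byte[5]=9B: continuation. acc=(acc<<6)|0x1B=0x11B, pending=1
Byte[6]=B0: continuation. acc=(acc<<6)|0x30=0x46F0, pending=0
Byte[7]=D0: 2-byte lead. pending=1, acc=0x10
Byte[8]=90: continuation. acc=(acc<<6)|0x10=0x410, pending=0

Answer: 0 0x410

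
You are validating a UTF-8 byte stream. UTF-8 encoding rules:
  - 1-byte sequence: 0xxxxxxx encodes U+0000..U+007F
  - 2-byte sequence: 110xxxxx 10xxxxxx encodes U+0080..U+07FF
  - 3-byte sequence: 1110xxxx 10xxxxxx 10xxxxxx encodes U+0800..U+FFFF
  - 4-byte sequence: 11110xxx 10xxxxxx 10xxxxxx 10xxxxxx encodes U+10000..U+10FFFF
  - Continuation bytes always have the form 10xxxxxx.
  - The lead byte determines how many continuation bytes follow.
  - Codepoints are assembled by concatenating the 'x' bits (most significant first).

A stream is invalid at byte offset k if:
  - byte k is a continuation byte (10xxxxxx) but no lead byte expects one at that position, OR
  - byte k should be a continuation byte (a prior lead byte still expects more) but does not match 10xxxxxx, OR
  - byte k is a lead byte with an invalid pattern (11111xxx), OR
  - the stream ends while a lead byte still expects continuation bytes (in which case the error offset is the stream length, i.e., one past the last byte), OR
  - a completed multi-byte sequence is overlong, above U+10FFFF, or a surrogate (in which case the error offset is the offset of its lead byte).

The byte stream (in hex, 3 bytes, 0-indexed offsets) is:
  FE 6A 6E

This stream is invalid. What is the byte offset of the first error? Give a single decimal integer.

Byte[0]=FE: INVALID lead byte (not 0xxx/110x/1110/11110)

Answer: 0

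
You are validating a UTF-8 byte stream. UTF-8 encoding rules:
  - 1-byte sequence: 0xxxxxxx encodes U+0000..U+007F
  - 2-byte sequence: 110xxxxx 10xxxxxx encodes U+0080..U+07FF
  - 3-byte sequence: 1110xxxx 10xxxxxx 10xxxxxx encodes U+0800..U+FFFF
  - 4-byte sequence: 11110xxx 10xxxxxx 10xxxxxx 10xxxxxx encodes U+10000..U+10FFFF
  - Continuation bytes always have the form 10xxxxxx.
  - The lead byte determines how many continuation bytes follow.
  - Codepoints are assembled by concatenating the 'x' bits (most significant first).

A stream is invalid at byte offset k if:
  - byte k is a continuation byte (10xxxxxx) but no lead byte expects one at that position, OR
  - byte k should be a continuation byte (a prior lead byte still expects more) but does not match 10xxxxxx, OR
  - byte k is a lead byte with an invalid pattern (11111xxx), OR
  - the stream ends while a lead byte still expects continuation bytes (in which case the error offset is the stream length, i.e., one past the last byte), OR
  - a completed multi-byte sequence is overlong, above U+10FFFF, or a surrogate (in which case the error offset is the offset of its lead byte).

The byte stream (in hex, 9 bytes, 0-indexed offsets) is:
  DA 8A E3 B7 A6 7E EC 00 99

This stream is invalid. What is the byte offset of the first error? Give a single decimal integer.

Answer: 7

Derivation:
Byte[0]=DA: 2-byte lead, need 1 cont bytes. acc=0x1A
Byte[1]=8A: continuation. acc=(acc<<6)|0x0A=0x68A
Completed: cp=U+068A (starts at byte 0)
Byte[2]=E3: 3-byte lead, need 2 cont bytes. acc=0x3
Byte[3]=B7: continuation. acc=(acc<<6)|0x37=0xF7
Byte[4]=A6: continuation. acc=(acc<<6)|0x26=0x3DE6
Completed: cp=U+3DE6 (starts at byte 2)
Byte[5]=7E: 1-byte ASCII. cp=U+007E
Byte[6]=EC: 3-byte lead, need 2 cont bytes. acc=0xC
Byte[7]=00: expected 10xxxxxx continuation. INVALID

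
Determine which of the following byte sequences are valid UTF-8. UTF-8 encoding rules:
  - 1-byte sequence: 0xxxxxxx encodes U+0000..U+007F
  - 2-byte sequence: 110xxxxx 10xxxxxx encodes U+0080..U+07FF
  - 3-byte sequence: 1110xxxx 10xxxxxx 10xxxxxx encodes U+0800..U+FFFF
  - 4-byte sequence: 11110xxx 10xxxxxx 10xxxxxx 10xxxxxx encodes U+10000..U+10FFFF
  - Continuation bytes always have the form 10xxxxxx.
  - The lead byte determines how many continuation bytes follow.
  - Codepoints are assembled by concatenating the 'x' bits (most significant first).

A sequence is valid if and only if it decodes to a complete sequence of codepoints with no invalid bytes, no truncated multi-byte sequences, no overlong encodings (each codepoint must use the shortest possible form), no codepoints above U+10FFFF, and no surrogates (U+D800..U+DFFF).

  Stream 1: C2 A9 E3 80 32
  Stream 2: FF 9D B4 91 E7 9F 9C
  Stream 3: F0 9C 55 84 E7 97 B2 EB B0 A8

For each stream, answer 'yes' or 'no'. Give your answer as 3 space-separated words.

Stream 1: error at byte offset 4. INVALID
Stream 2: error at byte offset 0. INVALID
Stream 3: error at byte offset 2. INVALID

Answer: no no no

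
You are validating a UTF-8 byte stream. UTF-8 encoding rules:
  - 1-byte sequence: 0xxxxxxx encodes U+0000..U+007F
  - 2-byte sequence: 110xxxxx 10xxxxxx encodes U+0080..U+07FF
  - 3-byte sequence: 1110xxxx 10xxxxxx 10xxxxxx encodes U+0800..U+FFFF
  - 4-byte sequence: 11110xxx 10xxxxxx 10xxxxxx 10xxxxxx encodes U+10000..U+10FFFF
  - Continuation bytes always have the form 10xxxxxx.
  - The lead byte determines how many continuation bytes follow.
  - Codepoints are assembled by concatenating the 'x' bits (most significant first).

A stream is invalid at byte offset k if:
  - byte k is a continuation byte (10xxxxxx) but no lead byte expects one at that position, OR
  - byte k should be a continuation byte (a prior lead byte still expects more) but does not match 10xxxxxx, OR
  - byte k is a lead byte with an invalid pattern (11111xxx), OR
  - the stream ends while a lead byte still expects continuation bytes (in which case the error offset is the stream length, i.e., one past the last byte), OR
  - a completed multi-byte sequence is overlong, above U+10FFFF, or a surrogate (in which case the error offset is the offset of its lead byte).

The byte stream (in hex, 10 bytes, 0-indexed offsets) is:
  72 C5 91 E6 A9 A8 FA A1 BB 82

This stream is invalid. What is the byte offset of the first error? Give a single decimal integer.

Byte[0]=72: 1-byte ASCII. cp=U+0072
Byte[1]=C5: 2-byte lead, need 1 cont bytes. acc=0x5
Byte[2]=91: continuation. acc=(acc<<6)|0x11=0x151
Completed: cp=U+0151 (starts at byte 1)
Byte[3]=E6: 3-byte lead, need 2 cont bytes. acc=0x6
Byte[4]=A9: continuation. acc=(acc<<6)|0x29=0x1A9
Byte[5]=A8: continuation. acc=(acc<<6)|0x28=0x6A68
Completed: cp=U+6A68 (starts at byte 3)
Byte[6]=FA: INVALID lead byte (not 0xxx/110x/1110/11110)

Answer: 6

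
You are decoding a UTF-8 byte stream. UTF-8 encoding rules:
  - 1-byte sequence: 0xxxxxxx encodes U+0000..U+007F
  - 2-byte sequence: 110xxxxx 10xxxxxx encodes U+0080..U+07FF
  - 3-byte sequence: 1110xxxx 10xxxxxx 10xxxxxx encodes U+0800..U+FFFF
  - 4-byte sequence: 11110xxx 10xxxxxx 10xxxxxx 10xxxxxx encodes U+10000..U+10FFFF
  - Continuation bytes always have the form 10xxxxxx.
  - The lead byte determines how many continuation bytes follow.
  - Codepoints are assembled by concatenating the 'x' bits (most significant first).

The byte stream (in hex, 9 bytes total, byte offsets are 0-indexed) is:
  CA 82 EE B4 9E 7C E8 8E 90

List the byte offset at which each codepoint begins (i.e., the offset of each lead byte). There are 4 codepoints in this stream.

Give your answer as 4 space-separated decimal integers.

Byte[0]=CA: 2-byte lead, need 1 cont bytes. acc=0xA
Byte[1]=82: continuation. acc=(acc<<6)|0x02=0x282
Completed: cp=U+0282 (starts at byte 0)
Byte[2]=EE: 3-byte lead, need 2 cont bytes. acc=0xE
Byte[3]=B4: continuation. acc=(acc<<6)|0x34=0x3B4
Byte[4]=9E: continuation. acc=(acc<<6)|0x1E=0xED1E
Completed: cp=U+ED1E (starts at byte 2)
Byte[5]=7C: 1-byte ASCII. cp=U+007C
Byte[6]=E8: 3-byte lead, need 2 cont bytes. acc=0x8
Byte[7]=8E: continuation. acc=(acc<<6)|0x0E=0x20E
Byte[8]=90: continuation. acc=(acc<<6)|0x10=0x8390
Completed: cp=U+8390 (starts at byte 6)

Answer: 0 2 5 6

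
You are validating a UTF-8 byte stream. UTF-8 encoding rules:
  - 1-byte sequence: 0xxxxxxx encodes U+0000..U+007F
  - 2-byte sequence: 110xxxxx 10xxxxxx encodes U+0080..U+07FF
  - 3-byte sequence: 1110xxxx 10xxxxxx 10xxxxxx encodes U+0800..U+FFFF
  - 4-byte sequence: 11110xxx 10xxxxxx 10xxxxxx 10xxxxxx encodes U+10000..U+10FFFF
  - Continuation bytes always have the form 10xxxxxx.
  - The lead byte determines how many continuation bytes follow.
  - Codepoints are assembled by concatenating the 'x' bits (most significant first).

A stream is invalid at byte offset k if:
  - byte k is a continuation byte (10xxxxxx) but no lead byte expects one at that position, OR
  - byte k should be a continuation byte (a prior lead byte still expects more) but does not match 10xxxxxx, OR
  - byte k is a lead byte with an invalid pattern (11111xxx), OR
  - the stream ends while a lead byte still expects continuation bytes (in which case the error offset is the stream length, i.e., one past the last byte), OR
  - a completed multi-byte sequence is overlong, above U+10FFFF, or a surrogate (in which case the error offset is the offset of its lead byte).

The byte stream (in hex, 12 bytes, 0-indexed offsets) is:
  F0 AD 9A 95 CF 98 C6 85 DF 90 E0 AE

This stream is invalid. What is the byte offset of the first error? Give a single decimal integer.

Byte[0]=F0: 4-byte lead, need 3 cont bytes. acc=0x0
Byte[1]=AD: continuation. acc=(acc<<6)|0x2D=0x2D
Byte[2]=9A: continuation. acc=(acc<<6)|0x1A=0xB5A
Byte[3]=95: continuation. acc=(acc<<6)|0x15=0x2D695
Completed: cp=U+2D695 (starts at byte 0)
Byte[4]=CF: 2-byte lead, need 1 cont bytes. acc=0xF
Byte[5]=98: continuation. acc=(acc<<6)|0x18=0x3D8
Completed: cp=U+03D8 (starts at byte 4)
Byte[6]=C6: 2-byte lead, need 1 cont bytes. acc=0x6
Byte[7]=85: continuation. acc=(acc<<6)|0x05=0x185
Completed: cp=U+0185 (starts at byte 6)
Byte[8]=DF: 2-byte lead, need 1 cont bytes. acc=0x1F
Byte[9]=90: continuation. acc=(acc<<6)|0x10=0x7D0
Completed: cp=U+07D0 (starts at byte 8)
Byte[10]=E0: 3-byte lead, need 2 cont bytes. acc=0x0
Byte[11]=AE: continuation. acc=(acc<<6)|0x2E=0x2E
Byte[12]: stream ended, expected continuation. INVALID

Answer: 12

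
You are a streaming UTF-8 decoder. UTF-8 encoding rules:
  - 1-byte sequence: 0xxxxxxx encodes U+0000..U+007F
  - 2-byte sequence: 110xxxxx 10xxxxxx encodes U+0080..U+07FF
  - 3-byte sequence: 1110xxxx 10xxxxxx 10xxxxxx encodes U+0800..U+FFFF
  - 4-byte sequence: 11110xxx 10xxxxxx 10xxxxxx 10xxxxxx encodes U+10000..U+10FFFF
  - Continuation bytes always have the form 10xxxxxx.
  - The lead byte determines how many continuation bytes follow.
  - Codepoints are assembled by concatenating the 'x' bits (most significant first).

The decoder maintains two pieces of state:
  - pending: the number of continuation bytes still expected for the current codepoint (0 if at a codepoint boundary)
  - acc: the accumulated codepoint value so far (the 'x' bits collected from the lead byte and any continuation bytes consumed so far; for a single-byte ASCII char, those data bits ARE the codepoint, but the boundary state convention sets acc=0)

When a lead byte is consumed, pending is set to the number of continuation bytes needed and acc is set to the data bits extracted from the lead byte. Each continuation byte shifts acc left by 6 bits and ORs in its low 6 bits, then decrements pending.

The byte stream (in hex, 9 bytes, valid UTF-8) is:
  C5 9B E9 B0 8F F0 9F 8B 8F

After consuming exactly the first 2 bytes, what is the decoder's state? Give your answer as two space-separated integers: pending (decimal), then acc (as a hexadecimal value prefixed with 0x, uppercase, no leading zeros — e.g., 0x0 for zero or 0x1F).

Byte[0]=C5: 2-byte lead. pending=1, acc=0x5
Byte[1]=9B: continuation. acc=(acc<<6)|0x1B=0x15B, pending=0

Answer: 0 0x15B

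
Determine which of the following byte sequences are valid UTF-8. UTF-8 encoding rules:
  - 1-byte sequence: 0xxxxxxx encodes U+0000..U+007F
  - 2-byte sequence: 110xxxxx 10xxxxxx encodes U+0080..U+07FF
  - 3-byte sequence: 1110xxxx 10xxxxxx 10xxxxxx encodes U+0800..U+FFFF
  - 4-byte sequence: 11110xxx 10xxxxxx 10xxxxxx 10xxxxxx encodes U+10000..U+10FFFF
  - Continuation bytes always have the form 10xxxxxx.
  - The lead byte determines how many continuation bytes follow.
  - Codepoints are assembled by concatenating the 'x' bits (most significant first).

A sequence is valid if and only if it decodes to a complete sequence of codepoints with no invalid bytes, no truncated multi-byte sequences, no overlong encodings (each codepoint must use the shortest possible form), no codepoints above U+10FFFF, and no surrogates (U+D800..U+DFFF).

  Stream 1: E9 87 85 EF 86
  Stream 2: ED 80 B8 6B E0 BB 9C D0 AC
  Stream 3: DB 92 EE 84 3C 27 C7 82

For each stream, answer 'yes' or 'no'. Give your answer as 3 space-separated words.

Answer: no yes no

Derivation:
Stream 1: error at byte offset 5. INVALID
Stream 2: decodes cleanly. VALID
Stream 3: error at byte offset 4. INVALID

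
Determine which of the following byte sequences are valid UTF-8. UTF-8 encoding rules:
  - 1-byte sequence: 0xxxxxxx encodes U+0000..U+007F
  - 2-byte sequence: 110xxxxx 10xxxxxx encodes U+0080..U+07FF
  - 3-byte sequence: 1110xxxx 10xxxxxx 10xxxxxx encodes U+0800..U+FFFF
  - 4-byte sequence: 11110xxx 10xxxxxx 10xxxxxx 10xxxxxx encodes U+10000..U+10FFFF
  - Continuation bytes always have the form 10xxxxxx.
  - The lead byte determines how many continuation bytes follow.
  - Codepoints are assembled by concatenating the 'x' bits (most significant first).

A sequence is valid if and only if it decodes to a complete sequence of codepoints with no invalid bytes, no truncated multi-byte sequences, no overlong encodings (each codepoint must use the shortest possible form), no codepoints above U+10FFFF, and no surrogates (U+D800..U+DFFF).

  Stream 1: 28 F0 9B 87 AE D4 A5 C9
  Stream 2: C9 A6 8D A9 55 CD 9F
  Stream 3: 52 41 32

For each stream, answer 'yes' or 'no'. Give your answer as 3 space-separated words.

Stream 1: error at byte offset 8. INVALID
Stream 2: error at byte offset 2. INVALID
Stream 3: decodes cleanly. VALID

Answer: no no yes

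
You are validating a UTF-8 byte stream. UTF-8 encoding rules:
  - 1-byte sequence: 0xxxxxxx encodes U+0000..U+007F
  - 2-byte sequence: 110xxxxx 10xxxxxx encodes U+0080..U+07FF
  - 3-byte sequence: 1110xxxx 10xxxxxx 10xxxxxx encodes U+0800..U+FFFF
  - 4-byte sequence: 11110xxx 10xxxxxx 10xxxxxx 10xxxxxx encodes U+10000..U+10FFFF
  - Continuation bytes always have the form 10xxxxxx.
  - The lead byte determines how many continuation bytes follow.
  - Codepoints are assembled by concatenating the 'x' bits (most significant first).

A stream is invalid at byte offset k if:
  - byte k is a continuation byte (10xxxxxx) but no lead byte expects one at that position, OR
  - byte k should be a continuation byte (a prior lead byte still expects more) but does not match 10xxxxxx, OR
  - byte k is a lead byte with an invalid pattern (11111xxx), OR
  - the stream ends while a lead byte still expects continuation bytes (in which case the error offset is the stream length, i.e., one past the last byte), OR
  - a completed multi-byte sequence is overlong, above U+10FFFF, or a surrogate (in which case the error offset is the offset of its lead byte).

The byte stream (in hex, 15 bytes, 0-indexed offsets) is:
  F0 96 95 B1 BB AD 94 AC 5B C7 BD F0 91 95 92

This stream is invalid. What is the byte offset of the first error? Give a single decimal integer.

Byte[0]=F0: 4-byte lead, need 3 cont bytes. acc=0x0
Byte[1]=96: continuation. acc=(acc<<6)|0x16=0x16
Byte[2]=95: continuation. acc=(acc<<6)|0x15=0x595
Byte[3]=B1: continuation. acc=(acc<<6)|0x31=0x16571
Completed: cp=U+16571 (starts at byte 0)
Byte[4]=BB: INVALID lead byte (not 0xxx/110x/1110/11110)

Answer: 4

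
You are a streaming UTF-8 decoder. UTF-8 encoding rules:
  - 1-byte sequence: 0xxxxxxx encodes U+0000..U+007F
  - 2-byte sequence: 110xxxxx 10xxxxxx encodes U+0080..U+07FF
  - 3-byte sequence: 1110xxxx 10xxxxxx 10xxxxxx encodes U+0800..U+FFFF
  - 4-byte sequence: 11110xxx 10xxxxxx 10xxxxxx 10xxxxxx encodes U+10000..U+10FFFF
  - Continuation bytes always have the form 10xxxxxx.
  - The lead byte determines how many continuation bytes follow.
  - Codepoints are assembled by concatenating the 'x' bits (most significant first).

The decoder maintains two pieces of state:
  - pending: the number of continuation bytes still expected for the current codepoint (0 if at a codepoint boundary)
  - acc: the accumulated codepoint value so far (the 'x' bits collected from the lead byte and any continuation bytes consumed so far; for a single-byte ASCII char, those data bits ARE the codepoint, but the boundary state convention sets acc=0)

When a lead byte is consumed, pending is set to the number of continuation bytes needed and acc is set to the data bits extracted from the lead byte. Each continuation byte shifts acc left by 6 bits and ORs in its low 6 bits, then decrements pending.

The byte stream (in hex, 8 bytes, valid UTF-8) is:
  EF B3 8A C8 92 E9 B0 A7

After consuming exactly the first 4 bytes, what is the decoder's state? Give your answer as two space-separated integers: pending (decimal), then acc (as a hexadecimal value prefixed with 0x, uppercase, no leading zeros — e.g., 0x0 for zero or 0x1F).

Answer: 1 0x8

Derivation:
Byte[0]=EF: 3-byte lead. pending=2, acc=0xF
Byte[1]=B3: continuation. acc=(acc<<6)|0x33=0x3F3, pending=1
Byte[2]=8A: continuation. acc=(acc<<6)|0x0A=0xFCCA, pending=0
Byte[3]=C8: 2-byte lead. pending=1, acc=0x8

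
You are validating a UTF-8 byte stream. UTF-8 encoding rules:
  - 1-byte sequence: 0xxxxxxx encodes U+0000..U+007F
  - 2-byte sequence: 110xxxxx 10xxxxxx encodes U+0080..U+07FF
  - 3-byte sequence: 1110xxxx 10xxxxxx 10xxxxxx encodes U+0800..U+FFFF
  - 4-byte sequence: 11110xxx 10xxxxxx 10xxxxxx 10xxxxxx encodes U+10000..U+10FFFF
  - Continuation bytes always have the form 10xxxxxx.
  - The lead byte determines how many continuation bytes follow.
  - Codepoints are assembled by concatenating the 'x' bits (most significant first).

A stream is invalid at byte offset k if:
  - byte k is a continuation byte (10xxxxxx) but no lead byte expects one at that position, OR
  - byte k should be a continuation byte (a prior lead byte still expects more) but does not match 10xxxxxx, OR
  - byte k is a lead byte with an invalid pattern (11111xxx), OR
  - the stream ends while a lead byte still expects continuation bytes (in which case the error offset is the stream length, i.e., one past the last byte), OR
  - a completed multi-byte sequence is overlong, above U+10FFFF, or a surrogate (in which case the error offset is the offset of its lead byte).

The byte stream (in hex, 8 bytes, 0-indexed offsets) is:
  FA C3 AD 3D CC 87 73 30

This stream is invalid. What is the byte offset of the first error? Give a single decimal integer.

Answer: 0

Derivation:
Byte[0]=FA: INVALID lead byte (not 0xxx/110x/1110/11110)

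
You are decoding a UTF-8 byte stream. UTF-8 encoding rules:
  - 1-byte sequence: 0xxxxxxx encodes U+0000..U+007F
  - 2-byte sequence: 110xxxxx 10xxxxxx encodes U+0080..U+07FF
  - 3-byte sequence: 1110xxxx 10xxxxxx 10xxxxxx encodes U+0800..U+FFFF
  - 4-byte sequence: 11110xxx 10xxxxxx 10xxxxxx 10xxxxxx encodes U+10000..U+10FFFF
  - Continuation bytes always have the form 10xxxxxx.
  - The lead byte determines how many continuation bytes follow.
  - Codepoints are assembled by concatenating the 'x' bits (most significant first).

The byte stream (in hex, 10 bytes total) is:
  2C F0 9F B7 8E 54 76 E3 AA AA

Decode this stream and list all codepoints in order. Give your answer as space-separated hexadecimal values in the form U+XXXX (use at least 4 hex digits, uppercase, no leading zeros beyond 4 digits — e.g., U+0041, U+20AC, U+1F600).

Byte[0]=2C: 1-byte ASCII. cp=U+002C
Byte[1]=F0: 4-byte lead, need 3 cont bytes. acc=0x0
Byte[2]=9F: continuation. acc=(acc<<6)|0x1F=0x1F
Byte[3]=B7: continuation. acc=(acc<<6)|0x37=0x7F7
Byte[4]=8E: continuation. acc=(acc<<6)|0x0E=0x1FDCE
Completed: cp=U+1FDCE (starts at byte 1)
Byte[5]=54: 1-byte ASCII. cp=U+0054
Byte[6]=76: 1-byte ASCII. cp=U+0076
Byte[7]=E3: 3-byte lead, need 2 cont bytes. acc=0x3
Byte[8]=AA: continuation. acc=(acc<<6)|0x2A=0xEA
Byte[9]=AA: continuation. acc=(acc<<6)|0x2A=0x3AAA
Completed: cp=U+3AAA (starts at byte 7)

Answer: U+002C U+1FDCE U+0054 U+0076 U+3AAA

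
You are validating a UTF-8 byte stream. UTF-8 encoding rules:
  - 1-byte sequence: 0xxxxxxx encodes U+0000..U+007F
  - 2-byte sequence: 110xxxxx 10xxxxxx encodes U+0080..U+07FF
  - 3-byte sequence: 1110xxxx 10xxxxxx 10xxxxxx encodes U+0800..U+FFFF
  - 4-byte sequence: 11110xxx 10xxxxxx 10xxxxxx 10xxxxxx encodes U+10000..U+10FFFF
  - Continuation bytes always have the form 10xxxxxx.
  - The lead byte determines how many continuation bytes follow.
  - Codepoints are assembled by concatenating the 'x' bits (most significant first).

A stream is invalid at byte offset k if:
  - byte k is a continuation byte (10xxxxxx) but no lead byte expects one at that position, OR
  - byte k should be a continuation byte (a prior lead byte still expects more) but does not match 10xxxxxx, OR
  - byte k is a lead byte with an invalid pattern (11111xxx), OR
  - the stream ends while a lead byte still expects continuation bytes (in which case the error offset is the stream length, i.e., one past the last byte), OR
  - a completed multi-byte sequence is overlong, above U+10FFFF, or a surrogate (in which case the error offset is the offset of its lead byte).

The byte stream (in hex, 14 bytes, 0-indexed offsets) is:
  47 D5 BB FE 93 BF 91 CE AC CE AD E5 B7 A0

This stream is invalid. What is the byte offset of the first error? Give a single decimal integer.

Answer: 3

Derivation:
Byte[0]=47: 1-byte ASCII. cp=U+0047
Byte[1]=D5: 2-byte lead, need 1 cont bytes. acc=0x15
Byte[2]=BB: continuation. acc=(acc<<6)|0x3B=0x57B
Completed: cp=U+057B (starts at byte 1)
Byte[3]=FE: INVALID lead byte (not 0xxx/110x/1110/11110)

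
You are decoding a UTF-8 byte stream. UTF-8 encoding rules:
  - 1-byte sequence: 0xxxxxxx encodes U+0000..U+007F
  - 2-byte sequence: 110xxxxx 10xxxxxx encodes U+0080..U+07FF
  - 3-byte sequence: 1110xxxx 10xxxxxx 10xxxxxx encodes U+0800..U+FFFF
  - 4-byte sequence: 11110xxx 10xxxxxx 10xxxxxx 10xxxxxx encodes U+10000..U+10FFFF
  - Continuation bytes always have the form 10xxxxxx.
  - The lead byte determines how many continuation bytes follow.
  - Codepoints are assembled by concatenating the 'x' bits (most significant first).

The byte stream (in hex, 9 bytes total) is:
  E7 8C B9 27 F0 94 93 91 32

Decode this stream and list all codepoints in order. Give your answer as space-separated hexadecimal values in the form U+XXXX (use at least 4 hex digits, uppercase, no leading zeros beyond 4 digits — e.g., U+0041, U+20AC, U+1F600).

Answer: U+7339 U+0027 U+144D1 U+0032

Derivation:
Byte[0]=E7: 3-byte lead, need 2 cont bytes. acc=0x7
Byte[1]=8C: continuation. acc=(acc<<6)|0x0C=0x1CC
Byte[2]=B9: continuation. acc=(acc<<6)|0x39=0x7339
Completed: cp=U+7339 (starts at byte 0)
Byte[3]=27: 1-byte ASCII. cp=U+0027
Byte[4]=F0: 4-byte lead, need 3 cont bytes. acc=0x0
Byte[5]=94: continuation. acc=(acc<<6)|0x14=0x14
Byte[6]=93: continuation. acc=(acc<<6)|0x13=0x513
Byte[7]=91: continuation. acc=(acc<<6)|0x11=0x144D1
Completed: cp=U+144D1 (starts at byte 4)
Byte[8]=32: 1-byte ASCII. cp=U+0032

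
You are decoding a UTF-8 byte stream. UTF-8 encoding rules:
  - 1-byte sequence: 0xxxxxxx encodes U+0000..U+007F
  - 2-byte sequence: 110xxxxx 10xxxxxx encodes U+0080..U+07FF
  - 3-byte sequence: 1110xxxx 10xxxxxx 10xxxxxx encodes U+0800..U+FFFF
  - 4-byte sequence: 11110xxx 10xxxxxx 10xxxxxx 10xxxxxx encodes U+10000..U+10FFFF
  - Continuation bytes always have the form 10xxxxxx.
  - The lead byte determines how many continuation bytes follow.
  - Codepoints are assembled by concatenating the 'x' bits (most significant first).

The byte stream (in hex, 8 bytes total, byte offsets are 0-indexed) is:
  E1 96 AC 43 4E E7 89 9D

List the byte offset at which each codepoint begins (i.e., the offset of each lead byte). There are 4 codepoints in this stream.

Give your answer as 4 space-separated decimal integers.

Answer: 0 3 4 5

Derivation:
Byte[0]=E1: 3-byte lead, need 2 cont bytes. acc=0x1
Byte[1]=96: continuation. acc=(acc<<6)|0x16=0x56
Byte[2]=AC: continuation. acc=(acc<<6)|0x2C=0x15AC
Completed: cp=U+15AC (starts at byte 0)
Byte[3]=43: 1-byte ASCII. cp=U+0043
Byte[4]=4E: 1-byte ASCII. cp=U+004E
Byte[5]=E7: 3-byte lead, need 2 cont bytes. acc=0x7
Byte[6]=89: continuation. acc=(acc<<6)|0x09=0x1C9
Byte[7]=9D: continuation. acc=(acc<<6)|0x1D=0x725D
Completed: cp=U+725D (starts at byte 5)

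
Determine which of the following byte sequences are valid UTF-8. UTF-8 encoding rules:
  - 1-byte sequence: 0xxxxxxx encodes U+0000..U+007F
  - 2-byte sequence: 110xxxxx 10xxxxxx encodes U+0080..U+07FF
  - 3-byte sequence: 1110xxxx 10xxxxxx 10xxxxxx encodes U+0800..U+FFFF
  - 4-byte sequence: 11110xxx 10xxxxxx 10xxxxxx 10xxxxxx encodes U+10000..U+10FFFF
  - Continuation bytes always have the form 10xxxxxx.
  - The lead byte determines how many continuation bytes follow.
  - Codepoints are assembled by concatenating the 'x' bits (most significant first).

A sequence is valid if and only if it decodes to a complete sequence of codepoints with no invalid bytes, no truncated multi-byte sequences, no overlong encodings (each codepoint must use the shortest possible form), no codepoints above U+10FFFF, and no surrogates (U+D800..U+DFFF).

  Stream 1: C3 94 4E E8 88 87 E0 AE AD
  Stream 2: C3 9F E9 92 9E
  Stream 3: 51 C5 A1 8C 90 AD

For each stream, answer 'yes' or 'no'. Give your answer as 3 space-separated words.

Stream 1: decodes cleanly. VALID
Stream 2: decodes cleanly. VALID
Stream 3: error at byte offset 3. INVALID

Answer: yes yes no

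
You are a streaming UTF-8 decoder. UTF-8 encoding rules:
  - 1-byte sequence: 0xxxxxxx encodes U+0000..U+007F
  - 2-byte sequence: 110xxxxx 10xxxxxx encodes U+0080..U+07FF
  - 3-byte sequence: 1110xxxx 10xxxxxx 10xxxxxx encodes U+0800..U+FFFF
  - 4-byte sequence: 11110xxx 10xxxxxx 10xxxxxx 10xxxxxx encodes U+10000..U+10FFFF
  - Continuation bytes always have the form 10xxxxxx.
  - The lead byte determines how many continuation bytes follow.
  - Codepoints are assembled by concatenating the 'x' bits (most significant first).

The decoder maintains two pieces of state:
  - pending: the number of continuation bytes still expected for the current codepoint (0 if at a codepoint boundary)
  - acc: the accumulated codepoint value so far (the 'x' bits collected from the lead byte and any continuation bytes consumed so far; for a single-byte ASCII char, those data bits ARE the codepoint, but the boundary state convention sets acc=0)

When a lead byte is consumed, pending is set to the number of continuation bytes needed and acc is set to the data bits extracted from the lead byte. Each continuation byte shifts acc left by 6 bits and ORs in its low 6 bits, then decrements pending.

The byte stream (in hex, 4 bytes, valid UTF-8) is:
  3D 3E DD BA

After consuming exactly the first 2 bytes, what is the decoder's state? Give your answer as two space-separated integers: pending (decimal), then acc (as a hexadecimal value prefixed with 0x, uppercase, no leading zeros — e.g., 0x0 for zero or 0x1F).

Byte[0]=3D: 1-byte. pending=0, acc=0x0
Byte[1]=3E: 1-byte. pending=0, acc=0x0

Answer: 0 0x0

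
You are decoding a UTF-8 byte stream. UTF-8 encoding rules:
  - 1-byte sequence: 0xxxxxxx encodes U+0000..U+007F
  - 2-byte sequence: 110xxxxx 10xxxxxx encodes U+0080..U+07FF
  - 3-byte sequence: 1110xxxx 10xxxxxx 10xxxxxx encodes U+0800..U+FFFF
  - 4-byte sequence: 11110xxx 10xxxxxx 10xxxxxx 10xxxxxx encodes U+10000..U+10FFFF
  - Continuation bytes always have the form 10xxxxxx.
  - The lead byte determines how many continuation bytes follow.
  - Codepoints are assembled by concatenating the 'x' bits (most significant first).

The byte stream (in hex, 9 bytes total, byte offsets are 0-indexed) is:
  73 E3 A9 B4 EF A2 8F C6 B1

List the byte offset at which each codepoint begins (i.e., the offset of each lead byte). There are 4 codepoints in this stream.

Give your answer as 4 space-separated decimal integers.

Byte[0]=73: 1-byte ASCII. cp=U+0073
Byte[1]=E3: 3-byte lead, need 2 cont bytes. acc=0x3
Byte[2]=A9: continuation. acc=(acc<<6)|0x29=0xE9
Byte[3]=B4: continuation. acc=(acc<<6)|0x34=0x3A74
Completed: cp=U+3A74 (starts at byte 1)
Byte[4]=EF: 3-byte lead, need 2 cont bytes. acc=0xF
Byte[5]=A2: continuation. acc=(acc<<6)|0x22=0x3E2
Byte[6]=8F: continuation. acc=(acc<<6)|0x0F=0xF88F
Completed: cp=U+F88F (starts at byte 4)
Byte[7]=C6: 2-byte lead, need 1 cont bytes. acc=0x6
Byte[8]=B1: continuation. acc=(acc<<6)|0x31=0x1B1
Completed: cp=U+01B1 (starts at byte 7)

Answer: 0 1 4 7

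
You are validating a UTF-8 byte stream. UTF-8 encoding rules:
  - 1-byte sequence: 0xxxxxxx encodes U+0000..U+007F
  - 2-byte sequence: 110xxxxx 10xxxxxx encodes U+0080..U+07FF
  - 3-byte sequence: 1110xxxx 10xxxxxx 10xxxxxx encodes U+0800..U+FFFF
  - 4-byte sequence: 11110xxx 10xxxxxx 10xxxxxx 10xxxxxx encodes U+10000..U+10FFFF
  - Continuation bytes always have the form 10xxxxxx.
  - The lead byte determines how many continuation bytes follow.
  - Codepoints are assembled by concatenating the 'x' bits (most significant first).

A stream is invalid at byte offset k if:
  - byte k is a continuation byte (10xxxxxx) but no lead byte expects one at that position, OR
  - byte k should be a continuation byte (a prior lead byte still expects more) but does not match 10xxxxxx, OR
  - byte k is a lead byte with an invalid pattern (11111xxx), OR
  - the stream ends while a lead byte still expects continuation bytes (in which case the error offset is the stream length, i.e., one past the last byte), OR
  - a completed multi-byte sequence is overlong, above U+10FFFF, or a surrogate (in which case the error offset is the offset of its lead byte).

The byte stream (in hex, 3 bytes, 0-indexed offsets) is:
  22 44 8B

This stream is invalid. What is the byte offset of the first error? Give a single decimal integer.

Byte[0]=22: 1-byte ASCII. cp=U+0022
Byte[1]=44: 1-byte ASCII. cp=U+0044
Byte[2]=8B: INVALID lead byte (not 0xxx/110x/1110/11110)

Answer: 2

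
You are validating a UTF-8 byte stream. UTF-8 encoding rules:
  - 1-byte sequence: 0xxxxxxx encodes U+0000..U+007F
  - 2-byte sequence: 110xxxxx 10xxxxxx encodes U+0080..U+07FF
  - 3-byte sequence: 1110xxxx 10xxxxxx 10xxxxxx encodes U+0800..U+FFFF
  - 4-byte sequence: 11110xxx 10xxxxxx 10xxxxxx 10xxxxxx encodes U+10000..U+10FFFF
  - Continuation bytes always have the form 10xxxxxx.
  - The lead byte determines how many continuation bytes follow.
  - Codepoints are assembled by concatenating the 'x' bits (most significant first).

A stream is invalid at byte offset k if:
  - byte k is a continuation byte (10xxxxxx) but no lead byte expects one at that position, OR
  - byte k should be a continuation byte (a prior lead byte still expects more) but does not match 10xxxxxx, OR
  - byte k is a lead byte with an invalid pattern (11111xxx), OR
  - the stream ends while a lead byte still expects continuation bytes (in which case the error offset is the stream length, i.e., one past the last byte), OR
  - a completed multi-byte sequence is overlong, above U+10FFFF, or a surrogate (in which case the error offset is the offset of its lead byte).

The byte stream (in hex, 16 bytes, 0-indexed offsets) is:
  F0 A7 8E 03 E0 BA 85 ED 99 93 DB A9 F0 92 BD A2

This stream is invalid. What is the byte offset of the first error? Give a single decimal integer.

Answer: 3

Derivation:
Byte[0]=F0: 4-byte lead, need 3 cont bytes. acc=0x0
Byte[1]=A7: continuation. acc=(acc<<6)|0x27=0x27
Byte[2]=8E: continuation. acc=(acc<<6)|0x0E=0x9CE
Byte[3]=03: expected 10xxxxxx continuation. INVALID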